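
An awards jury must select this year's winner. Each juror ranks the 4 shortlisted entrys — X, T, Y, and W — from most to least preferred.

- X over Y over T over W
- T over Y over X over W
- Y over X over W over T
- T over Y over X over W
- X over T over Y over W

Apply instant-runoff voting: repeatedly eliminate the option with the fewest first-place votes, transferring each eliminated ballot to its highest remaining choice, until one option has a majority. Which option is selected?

X

Round 1: X 2, T 2, Y 1, W 0. W has the fewest and is eliminated.
Round 2: X 2, T 2, Y 1. Y has the fewest and is eliminated.
Round 3: X 3, T 2. X has a majority.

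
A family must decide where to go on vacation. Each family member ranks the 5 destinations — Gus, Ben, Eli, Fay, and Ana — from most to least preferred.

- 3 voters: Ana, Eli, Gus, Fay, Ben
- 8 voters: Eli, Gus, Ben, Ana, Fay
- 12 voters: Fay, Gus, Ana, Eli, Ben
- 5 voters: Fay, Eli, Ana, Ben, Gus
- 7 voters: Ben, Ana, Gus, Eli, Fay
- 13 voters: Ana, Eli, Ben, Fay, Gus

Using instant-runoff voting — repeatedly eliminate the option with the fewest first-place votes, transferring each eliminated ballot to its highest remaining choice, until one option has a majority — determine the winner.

Ana

Round 1: Fay 17, Ana 16, Eli 8, Ben 7, Gus 0. Gus has the fewest and is eliminated.
Round 2: Fay 17, Ana 16, Eli 8, Ben 7. Ben has the fewest and is eliminated.
Round 3: Ana 23, Fay 17, Eli 8. Eli has the fewest and is eliminated.
Round 4: Ana 31, Fay 17. Ana has a majority.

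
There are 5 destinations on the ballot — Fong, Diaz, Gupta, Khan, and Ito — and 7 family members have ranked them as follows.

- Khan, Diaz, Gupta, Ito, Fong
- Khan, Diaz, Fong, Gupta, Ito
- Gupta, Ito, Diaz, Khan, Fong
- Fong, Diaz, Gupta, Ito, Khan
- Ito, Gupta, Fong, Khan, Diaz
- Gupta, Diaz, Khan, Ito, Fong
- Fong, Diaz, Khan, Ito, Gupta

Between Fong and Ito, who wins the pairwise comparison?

Ballots ranking Fong above Ito: 3.
Ballots ranking Ito above Fong: 4.
Ito wins the head-to-head, 4–3.

Ito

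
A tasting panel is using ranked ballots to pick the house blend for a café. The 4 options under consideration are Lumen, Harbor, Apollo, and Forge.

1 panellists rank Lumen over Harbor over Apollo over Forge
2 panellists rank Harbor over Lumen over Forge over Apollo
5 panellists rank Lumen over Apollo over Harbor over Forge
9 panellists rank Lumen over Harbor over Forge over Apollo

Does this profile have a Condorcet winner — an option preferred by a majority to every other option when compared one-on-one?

Yes

Head-to-head results (17 voters total):
Lumen vs Harbor: Lumen wins 15–2.
Lumen vs Apollo: Lumen wins 17–0.
Lumen vs Forge: Lumen wins 17–0.
Harbor vs Apollo: Harbor wins 12–5.
Harbor vs Forge: Harbor wins 17–0.
Apollo vs Forge: Forge wins 11–6.
Lumen beats each rival — Harbor (15–2), Apollo (17–0), Forge (17–0) — so Lumen is the Condorcet winner.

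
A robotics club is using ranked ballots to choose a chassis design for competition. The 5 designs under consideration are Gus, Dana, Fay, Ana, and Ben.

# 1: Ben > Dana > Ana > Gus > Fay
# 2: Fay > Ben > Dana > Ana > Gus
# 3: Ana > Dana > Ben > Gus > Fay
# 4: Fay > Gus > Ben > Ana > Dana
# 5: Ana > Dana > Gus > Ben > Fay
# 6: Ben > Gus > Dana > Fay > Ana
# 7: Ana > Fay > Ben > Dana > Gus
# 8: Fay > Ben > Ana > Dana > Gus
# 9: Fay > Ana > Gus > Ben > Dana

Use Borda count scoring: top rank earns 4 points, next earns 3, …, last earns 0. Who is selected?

Borda scores:
  Gus: 1 + 0 + 1 + 3 + 2 + 3 + 0 + 0 + 2 = 12
  Dana: 3 + 2 + 3 + 0 + 3 + 2 + 1 + 1 + 0 = 15
  Fay: 0 + 4 + 0 + 4 + 0 + 1 + 3 + 4 + 4 = 20
  Ana: 2 + 1 + 4 + 1 + 4 + 0 + 4 + 2 + 3 = 21
  Ben: 4 + 3 + 2 + 2 + 1 + 4 + 2 + 3 + 1 = 22
Ben has the highest total.

Ben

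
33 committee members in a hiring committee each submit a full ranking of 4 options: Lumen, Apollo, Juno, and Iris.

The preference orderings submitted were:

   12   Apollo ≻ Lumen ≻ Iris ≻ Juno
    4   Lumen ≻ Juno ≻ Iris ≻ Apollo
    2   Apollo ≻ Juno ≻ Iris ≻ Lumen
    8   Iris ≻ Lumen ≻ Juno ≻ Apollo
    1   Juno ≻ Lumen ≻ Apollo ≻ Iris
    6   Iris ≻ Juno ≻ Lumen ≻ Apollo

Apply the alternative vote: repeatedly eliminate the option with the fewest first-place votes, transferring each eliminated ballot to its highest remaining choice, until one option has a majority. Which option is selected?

Round 1: Apollo 14, Iris 14, Lumen 4, Juno 1. Juno has the fewest and is eliminated.
Round 2: Apollo 14, Iris 14, Lumen 5. Lumen has the fewest and is eliminated.
Round 3: Iris 18, Apollo 15. Iris has a majority.

Iris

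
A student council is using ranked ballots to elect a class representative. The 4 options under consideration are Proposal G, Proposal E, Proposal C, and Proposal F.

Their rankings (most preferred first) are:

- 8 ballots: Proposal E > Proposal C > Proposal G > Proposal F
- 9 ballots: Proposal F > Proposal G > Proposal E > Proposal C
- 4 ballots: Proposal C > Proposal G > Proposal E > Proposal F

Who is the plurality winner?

First-place vote totals:
  Proposal G: 0
  Proposal E: 8
  Proposal C: 4
  Proposal F: 9
Proposal F has the most first-place votes.

Proposal F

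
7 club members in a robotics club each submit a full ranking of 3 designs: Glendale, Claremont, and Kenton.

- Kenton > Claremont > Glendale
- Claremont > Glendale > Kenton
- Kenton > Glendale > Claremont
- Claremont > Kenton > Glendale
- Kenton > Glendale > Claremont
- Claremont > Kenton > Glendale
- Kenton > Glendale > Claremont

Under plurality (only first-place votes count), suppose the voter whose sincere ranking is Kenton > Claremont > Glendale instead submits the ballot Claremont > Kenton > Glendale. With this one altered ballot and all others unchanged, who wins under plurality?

Claremont

First-place totals with the altered ballot: Glendale 0, Claremont 4, Kenton 3.
The switch changes the winner from Kenton to Claremont.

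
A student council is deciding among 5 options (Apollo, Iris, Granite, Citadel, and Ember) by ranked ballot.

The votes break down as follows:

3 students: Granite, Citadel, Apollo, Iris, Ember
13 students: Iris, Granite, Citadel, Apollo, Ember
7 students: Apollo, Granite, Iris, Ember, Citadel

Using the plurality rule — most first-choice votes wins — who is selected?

First-place vote totals:
  Apollo: 7
  Iris: 13
  Granite: 3
  Citadel: 0
  Ember: 0
Iris has the most first-place votes.

Iris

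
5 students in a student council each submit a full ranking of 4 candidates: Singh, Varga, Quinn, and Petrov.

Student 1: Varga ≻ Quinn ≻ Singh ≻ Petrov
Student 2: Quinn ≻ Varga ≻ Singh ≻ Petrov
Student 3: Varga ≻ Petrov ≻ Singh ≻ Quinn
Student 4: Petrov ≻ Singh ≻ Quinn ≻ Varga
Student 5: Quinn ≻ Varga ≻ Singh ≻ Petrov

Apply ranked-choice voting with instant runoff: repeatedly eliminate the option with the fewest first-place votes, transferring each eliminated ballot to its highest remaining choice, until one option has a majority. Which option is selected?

Round 1: Varga 2, Quinn 2, Petrov 1, Singh 0. Singh has the fewest and is eliminated.
Round 2: Varga 2, Quinn 2, Petrov 1. Petrov has the fewest and is eliminated.
Round 3: Quinn 3, Varga 2. Quinn has a majority.

Quinn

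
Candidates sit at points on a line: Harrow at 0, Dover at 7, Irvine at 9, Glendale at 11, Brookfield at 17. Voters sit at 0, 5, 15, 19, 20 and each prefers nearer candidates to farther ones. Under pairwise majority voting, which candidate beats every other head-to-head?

With single-peaked preferences on a line, the Condorcet winner is the candidate closest to the median voter.
The median voter (position 15) is closest to Brookfield at 17.
Check: Brookfield vs Glendale — voters closer to Brookfield: 3 of 5.

Brookfield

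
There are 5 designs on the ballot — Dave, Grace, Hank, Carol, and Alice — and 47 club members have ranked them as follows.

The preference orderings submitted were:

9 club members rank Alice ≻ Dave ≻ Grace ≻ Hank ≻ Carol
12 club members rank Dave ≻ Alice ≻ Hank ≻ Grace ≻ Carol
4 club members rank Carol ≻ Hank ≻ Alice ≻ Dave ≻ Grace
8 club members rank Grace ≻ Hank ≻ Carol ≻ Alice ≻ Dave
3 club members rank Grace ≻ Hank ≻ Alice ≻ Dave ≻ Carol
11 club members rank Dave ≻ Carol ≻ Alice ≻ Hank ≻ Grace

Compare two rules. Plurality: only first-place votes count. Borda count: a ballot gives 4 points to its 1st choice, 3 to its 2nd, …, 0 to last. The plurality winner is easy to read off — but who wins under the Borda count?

Plurality first-place counts: Dave 23, Grace 11, Hank 0, Carol 4, Alice 9 → Dave.
Borda totals: Dave 126, Grace 74, Hank 89, Carol 65, Alice 116 → Dave.

Dave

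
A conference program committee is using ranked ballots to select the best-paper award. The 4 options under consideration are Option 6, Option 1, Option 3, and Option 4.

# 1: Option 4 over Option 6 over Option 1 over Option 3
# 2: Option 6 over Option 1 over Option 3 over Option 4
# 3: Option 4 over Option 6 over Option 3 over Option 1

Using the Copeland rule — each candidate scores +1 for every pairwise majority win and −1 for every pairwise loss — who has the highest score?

Pairwise results:
  Option 6 vs Option 1: Option 6 wins 3–0.
  Option 6 vs Option 3: Option 6 wins 3–0.
  Option 6 vs Option 4: Option 4 wins 2–1.
  Option 1 vs Option 3: Option 1 wins 2–1.
  Option 1 vs Option 4: Option 4 wins 2–1.
  Option 3 vs Option 4: Option 4 wins 2–1.
Copeland scores (wins − losses):
  Option 6: 2 − 1 = 1
  Option 1: 1 − 2 = -1
  Option 3: 0 − 3 = -3
  Option 4: 3 − 0 = 3
Option 4 has the best Copeland score.

Option 4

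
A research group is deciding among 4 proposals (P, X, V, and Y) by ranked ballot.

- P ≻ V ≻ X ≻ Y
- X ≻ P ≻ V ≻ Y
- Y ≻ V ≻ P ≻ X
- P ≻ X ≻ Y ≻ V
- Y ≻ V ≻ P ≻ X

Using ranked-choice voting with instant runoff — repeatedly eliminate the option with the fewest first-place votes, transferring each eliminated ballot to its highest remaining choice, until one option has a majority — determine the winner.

P

Round 1: P 2, Y 2, X 1, V 0. V has the fewest and is eliminated.
Round 2: P 2, Y 2, X 1. X has the fewest and is eliminated.
Round 3: P 3, Y 2. P has a majority.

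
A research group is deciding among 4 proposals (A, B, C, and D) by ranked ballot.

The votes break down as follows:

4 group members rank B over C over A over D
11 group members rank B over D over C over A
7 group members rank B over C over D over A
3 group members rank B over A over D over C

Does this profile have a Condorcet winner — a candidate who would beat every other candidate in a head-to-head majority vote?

Head-to-head results (25 voters total):
A vs B: B wins 25–0.
A vs C: C wins 22–3.
A vs D: D wins 18–7.
B vs C: B wins 25–0.
B vs D: B wins 25–0.
C vs D: D wins 14–11.
B beats each rival — A (25–0), C (25–0), D (25–0) — so B is the Condorcet winner.

Yes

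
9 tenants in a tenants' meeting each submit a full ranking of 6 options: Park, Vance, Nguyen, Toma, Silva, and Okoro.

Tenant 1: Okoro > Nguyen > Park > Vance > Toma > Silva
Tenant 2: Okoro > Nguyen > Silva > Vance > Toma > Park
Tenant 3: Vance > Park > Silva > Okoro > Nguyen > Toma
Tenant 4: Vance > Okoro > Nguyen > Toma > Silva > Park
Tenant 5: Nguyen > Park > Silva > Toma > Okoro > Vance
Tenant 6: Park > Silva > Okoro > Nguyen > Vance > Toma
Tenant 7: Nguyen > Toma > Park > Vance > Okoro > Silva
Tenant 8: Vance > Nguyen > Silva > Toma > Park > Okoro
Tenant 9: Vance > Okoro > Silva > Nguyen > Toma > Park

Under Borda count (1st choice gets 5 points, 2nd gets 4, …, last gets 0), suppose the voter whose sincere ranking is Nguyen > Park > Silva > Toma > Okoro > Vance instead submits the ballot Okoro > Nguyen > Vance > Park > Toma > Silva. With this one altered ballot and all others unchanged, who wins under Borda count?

Vance

Borda totals with the altered ballot: Park 18, Vance 30, Nguyen 29, Toma 12, Silva 17, Okoro 29.
The switch changes the winner from Nguyen to Vance.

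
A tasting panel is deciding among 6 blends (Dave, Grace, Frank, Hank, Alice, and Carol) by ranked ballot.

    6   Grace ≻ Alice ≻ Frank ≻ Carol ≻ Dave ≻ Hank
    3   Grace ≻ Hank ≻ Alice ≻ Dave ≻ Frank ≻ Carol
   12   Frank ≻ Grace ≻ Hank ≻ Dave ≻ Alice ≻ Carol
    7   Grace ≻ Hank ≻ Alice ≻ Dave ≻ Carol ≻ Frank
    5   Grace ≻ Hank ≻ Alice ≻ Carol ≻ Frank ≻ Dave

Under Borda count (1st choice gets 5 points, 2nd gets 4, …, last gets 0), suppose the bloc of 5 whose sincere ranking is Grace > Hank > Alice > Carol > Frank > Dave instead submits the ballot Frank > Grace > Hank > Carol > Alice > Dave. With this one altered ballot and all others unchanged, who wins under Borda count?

Grace

Borda totals with the altered ballot: Dave 50, Grace 148, Frank 106, Hank 91, Alice 71, Carol 29.
The winner is unchanged: still Grace.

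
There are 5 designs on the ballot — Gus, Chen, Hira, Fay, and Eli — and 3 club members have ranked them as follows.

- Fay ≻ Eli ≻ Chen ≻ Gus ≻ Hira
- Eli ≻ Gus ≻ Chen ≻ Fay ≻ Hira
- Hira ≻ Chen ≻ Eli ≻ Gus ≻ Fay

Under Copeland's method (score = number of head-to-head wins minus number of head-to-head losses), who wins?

Eli

Pairwise results:
  Gus vs Chen: Chen wins 2–1.
  Gus vs Hira: Gus wins 2–1.
  Gus vs Fay: Gus wins 2–1.
  Gus vs Eli: Eli wins 3–0.
  Chen vs Hira: Chen wins 2–1.
  Chen vs Fay: Chen wins 2–1.
  Chen vs Eli: Eli wins 2–1.
  Hira vs Fay: Fay wins 2–1.
  Hira vs Eli: Eli wins 2–1.
  Fay vs Eli: Eli wins 2–1.
Copeland scores (wins − losses):
  Gus: 2 − 2 = 0
  Chen: 3 − 1 = 2
  Hira: 0 − 4 = -4
  Fay: 1 − 3 = -2
  Eli: 4 − 0 = 4
Eli has the best Copeland score.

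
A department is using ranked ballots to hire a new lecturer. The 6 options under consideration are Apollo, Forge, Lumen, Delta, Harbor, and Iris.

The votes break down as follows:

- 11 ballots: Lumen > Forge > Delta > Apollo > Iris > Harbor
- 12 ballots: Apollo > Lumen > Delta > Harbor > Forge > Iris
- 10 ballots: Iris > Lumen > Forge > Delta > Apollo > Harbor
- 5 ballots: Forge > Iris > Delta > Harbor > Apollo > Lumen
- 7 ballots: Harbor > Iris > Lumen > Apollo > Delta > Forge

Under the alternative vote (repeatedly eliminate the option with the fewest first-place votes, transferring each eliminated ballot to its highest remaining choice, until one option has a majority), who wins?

Apollo

Round 1: Apollo 12, Lumen 11, Iris 10, Harbor 7, Forge 5, Delta 0. Delta has the fewest and is eliminated.
Round 2: Apollo 12, Lumen 11, Iris 10, Harbor 7, Forge 5. Forge has the fewest and is eliminated.
Round 3: Iris 15, Apollo 12, Lumen 11, Harbor 7. Harbor has the fewest and is eliminated.
Round 4: Iris 22, Apollo 12, Lumen 11. Lumen has the fewest and is eliminated.
Round 5: Apollo 23, Iris 22. Apollo has a majority.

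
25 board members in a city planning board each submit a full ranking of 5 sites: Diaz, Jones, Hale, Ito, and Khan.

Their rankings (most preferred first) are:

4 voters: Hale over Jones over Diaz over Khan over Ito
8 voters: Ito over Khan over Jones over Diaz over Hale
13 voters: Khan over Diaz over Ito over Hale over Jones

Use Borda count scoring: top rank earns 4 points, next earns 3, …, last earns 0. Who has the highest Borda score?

Khan

Borda scores:
  Diaz: 4·2 + 8·1 + 13·3 = 55
  Jones: 4·3 + 8·2 + 13·0 = 28
  Hale: 4·4 + 8·0 + 13·1 = 29
  Ito: 4·0 + 8·4 + 13·2 = 58
  Khan: 4·1 + 8·3 + 13·4 = 80
Khan has the highest total.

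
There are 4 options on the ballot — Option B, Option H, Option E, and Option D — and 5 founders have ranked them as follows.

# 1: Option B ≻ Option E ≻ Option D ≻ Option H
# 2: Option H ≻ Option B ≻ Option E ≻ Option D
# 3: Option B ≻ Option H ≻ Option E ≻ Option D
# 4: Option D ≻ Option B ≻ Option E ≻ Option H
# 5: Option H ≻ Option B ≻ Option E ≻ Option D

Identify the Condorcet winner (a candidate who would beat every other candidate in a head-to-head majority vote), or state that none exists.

Head-to-head results (5 voters total):
Option B vs Option H: Option B wins 3–2.
Option B vs Option E: Option B wins 5–0.
Option B vs Option D: Option B wins 4–1.
Option H vs Option E: Option H wins 3–2.
Option H vs Option D: Option H wins 3–2.
Option E vs Option D: Option E wins 4–1.
Option B beats each rival — Option H (3–2), Option E (5–0), Option D (4–1) — so Option B is the Condorcet winner.

Option B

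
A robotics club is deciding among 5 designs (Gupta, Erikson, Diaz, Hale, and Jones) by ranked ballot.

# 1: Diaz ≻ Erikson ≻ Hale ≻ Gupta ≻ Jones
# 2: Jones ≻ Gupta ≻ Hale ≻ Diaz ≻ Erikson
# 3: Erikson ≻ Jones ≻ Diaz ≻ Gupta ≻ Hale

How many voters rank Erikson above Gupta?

2

Ballots ranking Erikson above Gupta: 2.
Ballots ranking Gupta above Erikson: 1.
So 2 of 3 voters prefer Erikson to Gupta.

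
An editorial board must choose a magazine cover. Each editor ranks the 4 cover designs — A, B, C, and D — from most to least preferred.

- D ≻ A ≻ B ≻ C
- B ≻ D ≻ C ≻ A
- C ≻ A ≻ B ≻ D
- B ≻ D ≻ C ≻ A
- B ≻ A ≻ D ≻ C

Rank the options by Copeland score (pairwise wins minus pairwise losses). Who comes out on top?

Pairwise results:
  A vs B: B wins 3–2.
  A vs C: C wins 3–2.
  A vs D: D wins 3–2.
  B vs C: B wins 4–1.
  B vs D: B wins 4–1.
  C vs D: D wins 4–1.
Copeland scores (wins − losses):
  A: 0 − 3 = -3
  B: 3 − 0 = 3
  C: 1 − 2 = -1
  D: 2 − 1 = 1
B has the best Copeland score.

B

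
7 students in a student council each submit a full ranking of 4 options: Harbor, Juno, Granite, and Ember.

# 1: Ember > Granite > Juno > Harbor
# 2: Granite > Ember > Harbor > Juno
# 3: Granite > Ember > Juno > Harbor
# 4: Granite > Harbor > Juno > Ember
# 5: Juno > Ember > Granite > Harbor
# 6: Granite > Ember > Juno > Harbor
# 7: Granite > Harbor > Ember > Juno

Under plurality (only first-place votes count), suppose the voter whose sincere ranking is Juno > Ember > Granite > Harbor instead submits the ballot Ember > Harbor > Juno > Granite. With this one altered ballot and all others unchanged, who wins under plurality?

Granite

First-place totals with the altered ballot: Harbor 0, Juno 0, Granite 5, Ember 2.
The winner is unchanged: still Granite.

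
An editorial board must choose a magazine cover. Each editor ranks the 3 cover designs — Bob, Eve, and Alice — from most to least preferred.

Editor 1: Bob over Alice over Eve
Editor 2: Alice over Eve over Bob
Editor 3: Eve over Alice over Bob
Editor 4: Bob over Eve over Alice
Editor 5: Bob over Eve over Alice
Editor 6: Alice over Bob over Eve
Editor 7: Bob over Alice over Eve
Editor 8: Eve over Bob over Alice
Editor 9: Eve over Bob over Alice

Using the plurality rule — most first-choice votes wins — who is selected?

First-place vote totals:
  Bob: 4
  Eve: 3
  Alice: 2
Bob has the most first-place votes.

Bob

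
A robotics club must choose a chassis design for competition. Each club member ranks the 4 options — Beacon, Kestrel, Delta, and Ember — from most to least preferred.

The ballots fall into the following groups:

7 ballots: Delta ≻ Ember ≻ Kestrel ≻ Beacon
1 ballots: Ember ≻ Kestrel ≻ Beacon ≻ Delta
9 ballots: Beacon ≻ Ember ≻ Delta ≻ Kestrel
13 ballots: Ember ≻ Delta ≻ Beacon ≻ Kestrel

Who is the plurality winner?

Ember

First-place vote totals:
  Beacon: 9
  Kestrel: 0
  Delta: 7
  Ember: 14
Ember has the most first-place votes.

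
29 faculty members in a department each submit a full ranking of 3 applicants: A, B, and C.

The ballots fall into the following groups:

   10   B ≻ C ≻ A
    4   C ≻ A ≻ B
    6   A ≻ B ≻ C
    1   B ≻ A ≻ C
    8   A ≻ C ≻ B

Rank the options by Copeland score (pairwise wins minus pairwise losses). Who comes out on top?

Pairwise results:
  A vs B: A wins 18–11.
  A vs C: A wins 15–14.
  B vs C: B wins 17–12.
Copeland scores (wins − losses):
  A: 2 − 0 = 2
  B: 1 − 1 = 0
  C: 0 − 2 = -2
A has the best Copeland score.

A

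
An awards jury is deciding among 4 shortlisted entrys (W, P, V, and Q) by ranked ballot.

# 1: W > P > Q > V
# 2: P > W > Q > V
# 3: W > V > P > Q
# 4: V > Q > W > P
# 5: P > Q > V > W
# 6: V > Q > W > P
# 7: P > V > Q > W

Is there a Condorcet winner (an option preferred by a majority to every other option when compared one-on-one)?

Head-to-head results (7 voters total):
W vs P: W wins 4–3.
W vs V: V wins 4–3.
W vs Q: Q wins 4–3.
P vs V: P wins 4–3.
P vs Q: P wins 5–2.
V vs Q: V wins 4–3.
No candidate beats all others: W beats P beats V beats W, a majority cycle.

No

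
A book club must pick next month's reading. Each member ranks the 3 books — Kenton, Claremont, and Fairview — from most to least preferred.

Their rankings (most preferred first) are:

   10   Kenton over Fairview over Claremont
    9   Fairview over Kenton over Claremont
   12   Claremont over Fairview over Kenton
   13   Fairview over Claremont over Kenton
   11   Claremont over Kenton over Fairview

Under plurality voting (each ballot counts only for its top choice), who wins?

Claremont

First-place vote totals:
  Kenton: 10
  Claremont: 23
  Fairview: 22
Claremont has the most first-place votes.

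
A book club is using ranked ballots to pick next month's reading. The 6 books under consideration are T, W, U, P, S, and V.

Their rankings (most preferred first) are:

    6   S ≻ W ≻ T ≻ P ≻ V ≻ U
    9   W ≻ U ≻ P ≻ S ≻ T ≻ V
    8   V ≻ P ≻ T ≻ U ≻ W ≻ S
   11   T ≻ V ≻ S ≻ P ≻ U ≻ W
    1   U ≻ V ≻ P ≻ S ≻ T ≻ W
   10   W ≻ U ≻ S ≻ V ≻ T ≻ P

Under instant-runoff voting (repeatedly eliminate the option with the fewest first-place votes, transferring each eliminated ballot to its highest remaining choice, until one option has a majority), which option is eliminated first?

P

Round 1: W 19, T 11, V 8, S 6, U 1, P 0. P has the fewest and is eliminated.
Round 2: W 19, T 11, V 8, S 6, U 1. U has the fewest and is eliminated.
Round 3: W 19, T 11, V 9, S 6. S has the fewest and is eliminated.
Round 4: W 25, T 11, V 9. W has a majority.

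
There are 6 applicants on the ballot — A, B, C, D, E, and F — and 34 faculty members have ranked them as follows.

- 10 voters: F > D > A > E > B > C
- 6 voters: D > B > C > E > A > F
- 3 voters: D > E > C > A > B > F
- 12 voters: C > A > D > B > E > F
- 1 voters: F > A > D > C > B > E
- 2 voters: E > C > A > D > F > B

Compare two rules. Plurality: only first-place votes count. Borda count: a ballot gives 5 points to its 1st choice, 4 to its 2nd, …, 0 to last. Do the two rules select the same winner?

Plurality first-place counts: A 0, B 0, C 12, D 9, E 2, F 11 → C.
Borda totals: A 100, B 62, C 97, D 128, E 66, F 57 → D.
The two rules disagree: plurality picks C, Borda picks D.

No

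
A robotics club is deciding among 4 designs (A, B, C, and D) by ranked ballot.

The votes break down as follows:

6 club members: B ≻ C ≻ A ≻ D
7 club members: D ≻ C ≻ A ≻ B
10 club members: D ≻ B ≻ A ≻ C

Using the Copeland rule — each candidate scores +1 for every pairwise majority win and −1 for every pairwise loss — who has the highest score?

Pairwise results:
  A vs B: B wins 16–7.
  A vs C: C wins 13–10.
  A vs D: D wins 17–6.
  B vs C: B wins 16–7.
  B vs D: D wins 17–6.
  C vs D: D wins 17–6.
Copeland scores (wins − losses):
  A: 0 − 3 = -3
  B: 2 − 1 = 1
  C: 1 − 2 = -1
  D: 3 − 0 = 3
D has the best Copeland score.

D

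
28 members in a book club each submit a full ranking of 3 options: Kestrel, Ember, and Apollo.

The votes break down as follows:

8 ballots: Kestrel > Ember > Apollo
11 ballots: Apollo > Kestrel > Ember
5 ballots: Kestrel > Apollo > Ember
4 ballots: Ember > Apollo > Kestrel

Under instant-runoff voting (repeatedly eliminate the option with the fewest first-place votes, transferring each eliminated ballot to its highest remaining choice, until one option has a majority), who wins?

Apollo

Round 1: Kestrel 13, Apollo 11, Ember 4. Ember has the fewest and is eliminated.
Round 2: Apollo 15, Kestrel 13. Apollo has a majority.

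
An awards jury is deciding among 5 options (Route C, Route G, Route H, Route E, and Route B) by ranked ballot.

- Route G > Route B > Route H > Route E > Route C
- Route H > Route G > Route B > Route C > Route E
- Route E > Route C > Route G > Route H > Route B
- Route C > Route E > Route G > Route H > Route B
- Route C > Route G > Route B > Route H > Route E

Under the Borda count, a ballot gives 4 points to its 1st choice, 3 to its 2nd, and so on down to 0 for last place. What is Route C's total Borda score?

12

Borda scores:
  Route C: 0 + 1 + 3 + 4 + 4 = 12
  Route G: 4 + 3 + 2 + 2 + 3 = 14
  Route H: 2 + 4 + 1 + 1 + 1 = 9
  Route E: 1 + 0 + 4 + 3 + 0 = 8
  Route B: 3 + 2 + 0 + 0 + 2 = 7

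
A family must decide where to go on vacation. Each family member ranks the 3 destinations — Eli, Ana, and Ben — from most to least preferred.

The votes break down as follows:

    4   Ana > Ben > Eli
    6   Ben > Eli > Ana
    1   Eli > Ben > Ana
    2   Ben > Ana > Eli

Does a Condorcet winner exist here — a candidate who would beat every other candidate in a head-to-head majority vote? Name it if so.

Ben

Head-to-head results (13 voters total):
Eli vs Ana: Eli wins 7–6.
Eli vs Ben: Ben wins 12–1.
Ana vs Ben: Ben wins 9–4.
Ben beats each rival — Eli (12–1), Ana (9–4) — so Ben is the Condorcet winner.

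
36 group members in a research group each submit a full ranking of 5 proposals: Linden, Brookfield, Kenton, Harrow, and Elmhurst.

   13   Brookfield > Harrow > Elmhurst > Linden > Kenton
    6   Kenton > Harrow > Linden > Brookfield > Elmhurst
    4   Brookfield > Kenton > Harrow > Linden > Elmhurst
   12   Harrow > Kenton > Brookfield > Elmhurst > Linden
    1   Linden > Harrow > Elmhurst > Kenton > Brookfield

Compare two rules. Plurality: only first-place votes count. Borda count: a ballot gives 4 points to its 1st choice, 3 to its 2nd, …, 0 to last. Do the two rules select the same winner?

Plurality first-place counts: Linden 1, Brookfield 17, Kenton 6, Harrow 12, Elmhurst 0 → Brookfield.
Borda totals: Linden 33, Brookfield 98, Kenton 73, Harrow 116, Elmhurst 40 → Harrow.
The two rules disagree: plurality picks Brookfield, Borda picks Harrow.

No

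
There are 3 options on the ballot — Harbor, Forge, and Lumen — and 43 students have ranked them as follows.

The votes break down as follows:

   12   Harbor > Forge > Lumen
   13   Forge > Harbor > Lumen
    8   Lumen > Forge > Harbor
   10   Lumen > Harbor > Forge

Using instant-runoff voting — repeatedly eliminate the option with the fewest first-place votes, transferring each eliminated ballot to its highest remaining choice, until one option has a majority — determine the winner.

Round 1: Lumen 18, Forge 13, Harbor 12. Harbor has the fewest and is eliminated.
Round 2: Forge 25, Lumen 18. Forge has a majority.

Forge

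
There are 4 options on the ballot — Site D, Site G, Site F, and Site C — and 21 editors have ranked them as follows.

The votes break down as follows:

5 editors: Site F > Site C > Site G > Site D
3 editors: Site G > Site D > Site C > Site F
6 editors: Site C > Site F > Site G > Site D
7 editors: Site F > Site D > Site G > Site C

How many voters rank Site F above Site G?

18

Ballots ranking Site F above Site G: 5+6+7 = 18.
Ballots ranking Site G above Site F: 3.
So 18 of 21 voters prefer Site F to Site G.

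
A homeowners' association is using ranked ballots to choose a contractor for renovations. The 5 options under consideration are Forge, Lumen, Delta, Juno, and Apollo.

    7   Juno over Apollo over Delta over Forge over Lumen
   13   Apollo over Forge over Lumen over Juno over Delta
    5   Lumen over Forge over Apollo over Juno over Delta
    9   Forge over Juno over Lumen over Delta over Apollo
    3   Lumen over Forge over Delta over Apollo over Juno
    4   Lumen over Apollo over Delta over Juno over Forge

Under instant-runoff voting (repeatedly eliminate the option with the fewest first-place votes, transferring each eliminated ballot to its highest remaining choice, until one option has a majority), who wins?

Round 1: Apollo 13, Lumen 12, Forge 9, Juno 7, Delta 0. Delta has the fewest and is eliminated.
Round 2: Apollo 13, Lumen 12, Forge 9, Juno 7. Juno has the fewest and is eliminated.
Round 3: Apollo 20, Lumen 12, Forge 9. Forge has the fewest and is eliminated.
Round 4: Lumen 21, Apollo 20. Lumen has a majority.

Lumen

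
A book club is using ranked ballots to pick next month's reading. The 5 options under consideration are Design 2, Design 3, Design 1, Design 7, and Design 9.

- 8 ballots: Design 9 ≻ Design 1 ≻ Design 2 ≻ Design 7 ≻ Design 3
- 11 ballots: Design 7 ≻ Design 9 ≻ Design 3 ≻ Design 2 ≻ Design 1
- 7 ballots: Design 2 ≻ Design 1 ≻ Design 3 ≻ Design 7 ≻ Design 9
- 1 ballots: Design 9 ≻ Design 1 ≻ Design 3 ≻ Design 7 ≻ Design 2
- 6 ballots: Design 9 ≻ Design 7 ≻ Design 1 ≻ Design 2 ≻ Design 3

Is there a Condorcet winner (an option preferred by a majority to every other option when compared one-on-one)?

Head-to-head results (33 voters total):
Design 2 vs Design 3: Design 2 wins 21–12.
Design 2 vs Design 1: Design 2 wins 18–15.
Design 2 vs Design 7: Design 7 wins 18–15.
Design 2 vs Design 9: Design 9 wins 26–7.
Design 3 vs Design 1: Design 1 wins 22–11.
Design 3 vs Design 7: Design 7 wins 25–8.
Design 3 vs Design 9: Design 9 wins 26–7.
Design 1 vs Design 7: Design 7 wins 17–16.
Design 1 vs Design 9: Design 9 wins 26–7.
Design 7 vs Design 9: Design 7 wins 18–15.
Design 7 beats each rival — Design 2 (18–15), Design 3 (25–8), Design 1 (17–16), Design 9 (18–15) — so Design 7 is the Condorcet winner.

Yes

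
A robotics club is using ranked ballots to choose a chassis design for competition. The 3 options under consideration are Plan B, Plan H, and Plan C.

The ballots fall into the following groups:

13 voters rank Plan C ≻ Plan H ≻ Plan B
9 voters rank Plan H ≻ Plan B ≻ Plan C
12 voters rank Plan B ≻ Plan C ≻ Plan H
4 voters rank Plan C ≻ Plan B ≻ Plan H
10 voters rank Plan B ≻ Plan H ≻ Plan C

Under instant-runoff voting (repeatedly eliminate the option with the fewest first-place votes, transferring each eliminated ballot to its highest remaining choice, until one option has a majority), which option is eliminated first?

Plan H

Round 1: Plan B 22, Plan C 17, Plan H 9. Plan H has the fewest and is eliminated.
Round 2: Plan B 31, Plan C 17. Plan B has a majority.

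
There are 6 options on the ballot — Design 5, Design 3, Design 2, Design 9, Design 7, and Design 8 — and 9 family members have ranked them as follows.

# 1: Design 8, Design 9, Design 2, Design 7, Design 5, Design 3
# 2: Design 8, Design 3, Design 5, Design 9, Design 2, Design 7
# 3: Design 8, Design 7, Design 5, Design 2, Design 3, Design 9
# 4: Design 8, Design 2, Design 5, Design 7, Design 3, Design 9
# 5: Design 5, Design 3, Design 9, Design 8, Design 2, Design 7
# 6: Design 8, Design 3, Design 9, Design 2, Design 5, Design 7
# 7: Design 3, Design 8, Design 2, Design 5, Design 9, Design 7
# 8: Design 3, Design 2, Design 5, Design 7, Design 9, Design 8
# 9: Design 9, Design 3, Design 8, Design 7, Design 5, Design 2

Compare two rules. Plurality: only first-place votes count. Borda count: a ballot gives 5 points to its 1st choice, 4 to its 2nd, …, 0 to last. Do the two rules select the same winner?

Plurality first-place counts: Design 5 1, Design 3 2, Design 2 0, Design 9 1, Design 7 0, Design 8 5 → Design 8.
Borda totals: Design 5 22, Design 3 28, Design 2 20, Design 9 19, Design 7 12, Design 8 34 → Design 8.
The two rules agree on Design 8.

Yes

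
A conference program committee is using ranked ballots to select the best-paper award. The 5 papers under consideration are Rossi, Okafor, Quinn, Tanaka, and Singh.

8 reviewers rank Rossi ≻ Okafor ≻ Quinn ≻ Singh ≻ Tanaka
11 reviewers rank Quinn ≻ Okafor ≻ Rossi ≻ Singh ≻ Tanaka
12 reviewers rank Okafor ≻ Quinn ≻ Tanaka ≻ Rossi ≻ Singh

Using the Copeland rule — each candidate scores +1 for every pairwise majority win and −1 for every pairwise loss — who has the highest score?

Pairwise results:
  Rossi vs Okafor: Okafor wins 23–8.
  Rossi vs Quinn: Quinn wins 23–8.
  Rossi vs Tanaka: Rossi wins 19–12.
  Rossi vs Singh: Rossi wins 31–0.
  Okafor vs Quinn: Okafor wins 20–11.
  Okafor vs Tanaka: Okafor wins 31–0.
  Okafor vs Singh: Okafor wins 31–0.
  Quinn vs Tanaka: Quinn wins 31–0.
  Quinn vs Singh: Quinn wins 31–0.
  Tanaka vs Singh: Singh wins 19–12.
Copeland scores (wins − losses):
  Rossi: 2 − 2 = 0
  Okafor: 4 − 0 = 4
  Quinn: 3 − 1 = 2
  Tanaka: 0 − 4 = -4
  Singh: 1 − 3 = -2
Okafor has the best Copeland score.

Okafor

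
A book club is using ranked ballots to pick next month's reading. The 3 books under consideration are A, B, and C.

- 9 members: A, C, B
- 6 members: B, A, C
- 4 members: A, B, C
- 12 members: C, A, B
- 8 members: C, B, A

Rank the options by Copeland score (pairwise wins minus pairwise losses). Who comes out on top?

C

Pairwise results:
  A vs B: A wins 25–14.
  A vs C: C wins 20–19.
  B vs C: C wins 29–10.
Copeland scores (wins − losses):
  A: 1 − 1 = 0
  B: 0 − 2 = -2
  C: 2 − 0 = 2
C has the best Copeland score.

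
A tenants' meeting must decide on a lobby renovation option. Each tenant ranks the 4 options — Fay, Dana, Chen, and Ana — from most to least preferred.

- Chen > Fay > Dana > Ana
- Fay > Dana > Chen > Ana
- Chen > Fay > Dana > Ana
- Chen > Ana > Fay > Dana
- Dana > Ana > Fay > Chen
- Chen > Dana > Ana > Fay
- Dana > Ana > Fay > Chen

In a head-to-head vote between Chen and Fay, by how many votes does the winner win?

Ballots ranking Chen above Fay: 4.
Ballots ranking Fay above Chen: 3.
Chen wins 4–3, a margin of 1.

1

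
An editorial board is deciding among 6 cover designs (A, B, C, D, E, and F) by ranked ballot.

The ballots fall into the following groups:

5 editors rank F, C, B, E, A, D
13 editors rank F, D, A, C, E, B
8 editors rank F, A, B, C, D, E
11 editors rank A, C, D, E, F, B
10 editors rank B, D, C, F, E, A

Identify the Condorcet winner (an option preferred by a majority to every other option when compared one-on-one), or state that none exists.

F

Head-to-head results (47 voters total):
A vs B: A wins 32–15.
A vs C: A wins 32–15.
A vs D: A wins 24–23.
A vs E: A wins 32–15.
A vs F: F wins 36–11.
B vs C: C wins 29–18.
B vs D: D wins 24–23.
B vs E: E wins 24–23.
B vs F: F wins 37–10.
C vs D: C wins 24–23.
C vs E: C wins 47–0.
C vs F: F wins 26–21.
D vs E: D wins 42–5.
D vs F: F wins 26–21.
E vs F: F wins 36–11.
F beats each rival — A (36–11), B (37–10), C (26–21), D (26–21), E (36–11) — so F is the Condorcet winner.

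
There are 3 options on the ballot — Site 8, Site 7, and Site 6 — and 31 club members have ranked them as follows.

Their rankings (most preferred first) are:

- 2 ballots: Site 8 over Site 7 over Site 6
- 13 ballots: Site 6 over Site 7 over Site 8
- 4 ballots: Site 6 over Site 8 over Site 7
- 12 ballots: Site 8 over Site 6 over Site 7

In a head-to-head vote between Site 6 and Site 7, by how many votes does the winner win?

Ballots ranking Site 6 above Site 7: 13+4+12 = 29.
Ballots ranking Site 7 above Site 6: 2.
Site 6 wins 29–2, a margin of 27.

27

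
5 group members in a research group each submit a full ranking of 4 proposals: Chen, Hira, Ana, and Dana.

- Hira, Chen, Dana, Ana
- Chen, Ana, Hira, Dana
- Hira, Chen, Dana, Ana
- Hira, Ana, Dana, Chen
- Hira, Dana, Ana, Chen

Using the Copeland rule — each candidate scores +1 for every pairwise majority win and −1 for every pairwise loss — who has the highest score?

Pairwise results:
  Chen vs Hira: Hira wins 4–1.
  Chen vs Ana: Chen wins 3–2.
  Chen vs Dana: Chen wins 3–2.
  Hira vs Ana: Hira wins 4–1.
  Hira vs Dana: Hira wins 5–0.
  Ana vs Dana: Dana wins 3–2.
Copeland scores (wins − losses):
  Chen: 2 − 1 = 1
  Hira: 3 − 0 = 3
  Ana: 0 − 3 = -3
  Dana: 1 − 2 = -1
Hira has the best Copeland score.

Hira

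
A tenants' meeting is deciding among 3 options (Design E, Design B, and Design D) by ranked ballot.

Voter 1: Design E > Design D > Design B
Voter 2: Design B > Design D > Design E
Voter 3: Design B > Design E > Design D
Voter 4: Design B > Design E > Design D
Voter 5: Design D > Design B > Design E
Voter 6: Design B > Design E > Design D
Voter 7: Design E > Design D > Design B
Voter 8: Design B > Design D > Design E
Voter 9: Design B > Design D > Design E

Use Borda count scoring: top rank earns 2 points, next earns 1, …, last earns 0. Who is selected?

Design B

Borda scores:
  Design E: 2 + 0 + 1 + 1 + 0 + 1 + 2 + 0 + 0 = 7
  Design B: 0 + 2 + 2 + 2 + 1 + 2 + 0 + 2 + 2 = 13
  Design D: 1 + 1 + 0 + 0 + 2 + 0 + 1 + 1 + 1 = 7
Design B has the highest total.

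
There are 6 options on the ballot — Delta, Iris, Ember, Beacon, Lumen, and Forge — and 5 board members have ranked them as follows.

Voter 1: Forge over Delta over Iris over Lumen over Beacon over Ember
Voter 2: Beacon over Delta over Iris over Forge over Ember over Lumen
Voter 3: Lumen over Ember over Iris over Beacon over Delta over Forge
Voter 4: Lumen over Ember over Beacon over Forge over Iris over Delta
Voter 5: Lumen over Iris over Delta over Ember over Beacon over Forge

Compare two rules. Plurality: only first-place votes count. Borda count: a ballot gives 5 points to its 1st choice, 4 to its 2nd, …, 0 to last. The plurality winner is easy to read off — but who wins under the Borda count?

Lumen

Plurality first-place counts: Delta 0, Iris 0, Ember 0, Beacon 1, Lumen 3, Forge 1 → Lumen.
Borda totals: Delta 12, Iris 14, Ember 11, Beacon 12, Lumen 17, Forge 9 → Lumen.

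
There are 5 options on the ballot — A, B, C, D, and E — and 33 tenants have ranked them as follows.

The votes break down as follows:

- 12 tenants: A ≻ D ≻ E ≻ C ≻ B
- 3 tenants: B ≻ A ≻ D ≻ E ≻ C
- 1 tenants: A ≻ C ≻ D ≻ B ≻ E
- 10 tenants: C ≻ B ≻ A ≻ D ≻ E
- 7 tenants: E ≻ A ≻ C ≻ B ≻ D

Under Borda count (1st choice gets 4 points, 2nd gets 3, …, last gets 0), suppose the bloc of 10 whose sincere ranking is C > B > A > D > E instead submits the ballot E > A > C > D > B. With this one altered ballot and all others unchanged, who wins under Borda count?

A

Borda totals with the altered ballot: A 112, B 20, C 49, D 54, E 95.
The winner is unchanged: still A.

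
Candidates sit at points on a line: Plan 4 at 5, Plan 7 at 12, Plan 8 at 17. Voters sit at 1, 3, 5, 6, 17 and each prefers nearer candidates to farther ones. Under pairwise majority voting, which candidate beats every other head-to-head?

With single-peaked preferences on a line, the Condorcet winner is the candidate closest to the median voter.
The median voter (position 5) is closest to Plan 4 at 5.
Check: Plan 4 vs Plan 8 — voters closer to Plan 4: 4 of 5.

Plan 4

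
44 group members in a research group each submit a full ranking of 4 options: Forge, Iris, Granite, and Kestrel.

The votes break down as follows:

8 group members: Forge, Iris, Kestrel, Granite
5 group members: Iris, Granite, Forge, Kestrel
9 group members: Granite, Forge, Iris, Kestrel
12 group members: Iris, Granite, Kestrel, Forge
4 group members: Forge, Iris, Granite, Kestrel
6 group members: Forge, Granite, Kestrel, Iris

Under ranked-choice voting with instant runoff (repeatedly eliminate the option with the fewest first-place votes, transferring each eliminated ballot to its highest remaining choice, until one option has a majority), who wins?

Forge

Round 1: Forge 18, Iris 17, Granite 9, Kestrel 0. Kestrel has the fewest and is eliminated.
Round 2: Forge 18, Iris 17, Granite 9. Granite has the fewest and is eliminated.
Round 3: Forge 27, Iris 17. Forge has a majority.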